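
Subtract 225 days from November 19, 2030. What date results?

April 8, 2030

−19 → Oct 31, 2030 (end of Oct, 31 days; 206 left).
−31 → Sep 30, 2030 (end of Sep, 30 days; 175 left).
−30 → Aug 31, 2030 (end of Aug, 31 days; 145 left).
−31 → Jul 31, 2030 (end of Jul, 31 days; 114 left).
−31 → Jun 30, 2030 (end of Jun, 30 days; 83 left).
−30 → May 31, 2030 (end of May, 31 days; 53 left).
−31 → Apr 30, 2030 (end of Apr, 30 days; 22 left).
−22 → Apr 8, 2030.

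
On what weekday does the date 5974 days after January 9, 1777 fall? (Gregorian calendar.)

Jan 9, 1777 is a Thursday.
5974 mod 7 = 3, so 5974 days after a Thursday is Thursday + 3 = Sunday.

Sunday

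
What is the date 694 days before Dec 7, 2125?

−365 (one year) → Dec 7, 2124 (329 left).
−7 → Nov 30, 2124 (end of Nov, 30 days; 322 left).
−30 → Oct 31, 2124 (end of Oct, 31 days; 292 left).
−31 → Sep 30, 2124 (end of Sep, 30 days; 261 left).
−30 → Aug 31, 2124 (end of Aug, 31 days; 231 left).
−31 → Jul 31, 2124 (end of Jul, 31 days; 200 left).
−31 → Jun 30, 2124 (end of Jun, 30 days; 169 left).
−30 → May 31, 2124 (end of May, 31 days; 139 left).
−31 → Apr 30, 2124 (end of Apr, 30 days; 108 left).
−30 → Mar 31, 2124 (end of Mar, 31 days; 78 left).
−31 → Feb 29, 2124 (end of Feb, 29 days; 47 left).
−29 → Jan 31, 2124 (end of Jan, 31 days; 18 left).
−18 → Jan 13, 2124.

January 13, 2124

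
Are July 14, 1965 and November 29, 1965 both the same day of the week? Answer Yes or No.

From Jul 14, 1965 to Nov 29, 1965 is 138 days.
138 mod 7 = 5, so they are different weekdays.
(Jul 14, 1965 is a Wednesday; Nov 29, 1965 is a Monday.)

No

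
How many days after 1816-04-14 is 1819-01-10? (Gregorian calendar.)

Apr 14, 1816 → Apr 14, 1817: 365 days.
Apr 14, 1817 → Apr 14, 1818: 365 days.
Apr 14, 1818 → May 14, 1818: 30 days (April has 30).
May 14, 1818 → Jun 14, 1818: 31 days (May has 31).
Jun 14, 1818 → Jul 14, 1818: 30 days (June has 30).
Jul 14, 1818 → Aug 14, 1818: 31 days (July has 31).
Aug 14, 1818 → Sep 14, 1818: 31 days (August has 31).
Sep 14, 1818 → Oct 14, 1818: 30 days (September has 30).
Oct 14, 1818 → Nov 14, 1818: 31 days (October has 31).
Nov 14, 1818 → Dec 14, 1818: 30 days (November has 30).
Dec 14, 1818 → Jan 10, 1819: 27 days.
Total: 1001 days.

1001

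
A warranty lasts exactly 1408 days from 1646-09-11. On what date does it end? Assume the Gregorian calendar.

+365 (one year) → Sep 11, 1647 (1043 left).
+366 (one year; includes Feb 29, 1648) → Sep 11, 1648 (677 left).
+365 (one year) → Sep 11, 1649 (312 left).
Sep has 30 days: +20 → Oct 1, 1649 (292 left).
Oct has 31 days: +31 → Nov 1, 1649 (261 left).
Nov has 30 days: +30 → Dec 1, 1649 (231 left).
Dec has 31 days: +31 → Jan 1, 1650 (200 left).
Jan has 31 days: +31 → Feb 1, 1650 (169 left).
Feb has 28 days: +28 → Mar 1, 1650 (141 left).
Mar has 31 days: +31 → Apr 1, 1650 (110 left).
Apr has 30 days: +30 → May 1, 1650 (80 left).
May has 31 days: +31 → Jun 1, 1650 (49 left).
Jun has 30 days: +30 → Jul 1, 1650 (19 left).
+19 → Jul 20, 1650.

July 20, 1650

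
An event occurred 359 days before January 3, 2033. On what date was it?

−3 → Dec 31, 2032 (end of Dec, 31 days; 356 left).
−31 → Nov 30, 2032 (end of Nov, 30 days; 325 left).
−30 → Oct 31, 2032 (end of Oct, 31 days; 295 left).
−31 → Sep 30, 2032 (end of Sep, 30 days; 264 left).
−30 → Aug 31, 2032 (end of Aug, 31 days; 234 left).
−31 → Jul 31, 2032 (end of Jul, 31 days; 203 left).
−31 → Jun 30, 2032 (end of Jun, 30 days; 172 left).
−30 → May 31, 2032 (end of May, 31 days; 142 left).
−31 → Apr 30, 2032 (end of Apr, 30 days; 111 left).
−30 → Mar 31, 2032 (end of Mar, 31 days; 81 left).
−31 → Feb 29, 2032 (end of Feb, 29 days; 50 left).
−29 → Jan 31, 2032 (end of Jan, 31 days; 21 left).
−21 → Jan 10, 2032.

January 10, 2032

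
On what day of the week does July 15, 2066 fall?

Thursday

Doomsday rule: the anchor day for the 2000s is Tuesday. For year 66: 66÷12 = 5 r 6, and 6÷4 = 1, so 5+6+1 = 12.
Tuesday + 12 ≡ Sunday — that's 2066's doomsday.
In July the doomsday date is Jul 11.
Jul 15 is 4 days after Jul 11; 4 mod 7 = 4, so Sunday + 4 = Thursday.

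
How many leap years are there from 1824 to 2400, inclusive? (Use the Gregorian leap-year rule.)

Multiples of 4 in [1824,2400]: 145.
Of those, multiples of 100: 6 (not leap unless ÷400).
Multiples of 400: 2.
Leap years = 145 − 6 + 2 = 141.

141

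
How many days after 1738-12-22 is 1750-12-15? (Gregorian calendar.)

4376

Dec 22, 1738 → Dec 22, 1739: 365 days.
Dec 22, 1739 → Dec 22, 1740: 366 days (Feb 29, 1740 is in that span).
Dec 22, 1740 → Dec 22, 1741: 365 days.
Dec 22, 1741 → Dec 22, 1742: 365 days.
Dec 22, 1742 → Dec 22, 1743: 365 days.
Dec 22, 1743 → Dec 22, 1744: 366 days (Feb 29, 1744 is in that span).
Dec 22, 1744 → Dec 22, 1745: 365 days.
Dec 22, 1745 → Dec 22, 1746: 365 days.
Dec 22, 1746 → Dec 22, 1747: 365 days.
Dec 22, 1747 → Dec 22, 1748: 366 days (Feb 29, 1748 is in that span).
Dec 22, 1748 → Dec 22, 1749: 365 days.
Dec 22, 1749 → Jan 22, 1750: 31 days (December has 31).
Jan 22, 1750 → Feb 22, 1750: 31 days (January has 31).
Feb 22, 1750 → Mar 22, 1750: 28 days (February has 28).
Mar 22, 1750 → Apr 22, 1750: 31 days (March has 31).
Apr 22, 1750 → May 22, 1750: 30 days (April has 30).
May 22, 1750 → Jun 22, 1750: 31 days (May has 31).
Jun 22, 1750 → Jul 22, 1750: 30 days (June has 30).
Jul 22, 1750 → Aug 22, 1750: 31 days (July has 31).
Aug 22, 1750 → Sep 22, 1750: 31 days (August has 31).
Sep 22, 1750 → Oct 22, 1750: 30 days (September has 30).
Oct 22, 1750 → Nov 22, 1750: 31 days (October has 31).
Nov 22, 1750 → Dec 15, 1750: 23 days.
Total: 4376 days.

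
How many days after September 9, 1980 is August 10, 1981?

335

Sep 9, 1980 → Oct 9, 1980: 30 days (September has 30).
Oct 9, 1980 → Nov 9, 1980: 31 days (October has 31).
Nov 9, 1980 → Dec 9, 1980: 30 days (November has 30).
Dec 9, 1980 → Jan 9, 1981: 31 days (December has 31).
Jan 9, 1981 → Feb 9, 1981: 31 days (January has 31).
Feb 9, 1981 → Mar 9, 1981: 28 days (February has 28).
Mar 9, 1981 → Apr 9, 1981: 31 days (March has 31).
Apr 9, 1981 → May 9, 1981: 30 days (April has 30).
May 9, 1981 → Jun 9, 1981: 31 days (May has 31).
Jun 9, 1981 → Jul 9, 1981: 30 days (June has 30).
Jul 9, 1981 → Aug 9, 1981: 31 days (July has 31).
Aug 9, 1981 → Aug 10, 1981: 1 days.
Total: 335 days.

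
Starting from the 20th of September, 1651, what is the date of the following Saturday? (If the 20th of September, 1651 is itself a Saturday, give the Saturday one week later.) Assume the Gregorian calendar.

Sep 20, 1651 is a Wednesday.
From Wednesday to the next Saturday is 3 days.
Sep 20, 1651 + 3 = Sep 23, 1651.

September 23, 1651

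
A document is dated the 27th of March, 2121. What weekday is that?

January 1, 2121 is a Wednesday.
Jan 1, 2121 → Feb 1, 2121: 31 days (January has 31).
Feb 1, 2121 → Mar 1, 2121: 28 days (February has 28).
Mar 1, 2121 → Mar 27, 2121: 26 days.
Total: 85 days.
85 mod 7 = 1, so Wednesday + 1 = Thursday.

Thursday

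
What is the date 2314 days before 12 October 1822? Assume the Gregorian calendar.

−365 (one year) → Oct 12, 1821 (1949 left).
−365 (one year) → Oct 12, 1820 (1584 left).
−366 (one year; includes Feb 29, 1820) → Oct 12, 1819 (1218 left).
−365 (one year) → Oct 12, 1818 (853 left).
−365 (one year) → Oct 12, 1817 (488 left).
−365 (one year) → Oct 12, 1816 (123 left).
−12 → Sep 30, 1816 (end of Sep, 30 days; 111 left).
−30 → Aug 31, 1816 (end of Aug, 31 days; 81 left).
−31 → Jul 31, 1816 (end of Jul, 31 days; 50 left).
−31 → Jun 30, 1816 (end of Jun, 30 days; 19 left).
−19 → Jun 11, 1816.

June 11, 1816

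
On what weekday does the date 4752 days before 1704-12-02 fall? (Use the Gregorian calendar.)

Dec 2, 1704 is a Tuesday.
4752 mod 7 = 6, so 4752 days before a Tuesday is Tuesday − 6 = Wednesday.

Wednesday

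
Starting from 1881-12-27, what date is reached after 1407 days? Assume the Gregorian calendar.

November 3, 1885

+365 (one year) → Dec 27, 1882 (1042 left).
+365 (one year) → Dec 27, 1883 (677 left).
+366 (one year; includes Feb 29, 1884) → Dec 27, 1884 (311 left).
Dec has 31 days: +5 → Jan 1, 1885 (306 left).
Jan has 31 days: +31 → Feb 1, 1885 (275 left).
Feb has 28 days: +28 → Mar 1, 1885 (247 left).
Mar has 31 days: +31 → Apr 1, 1885 (216 left).
Apr has 30 days: +30 → May 1, 1885 (186 left).
May has 31 days: +31 → Jun 1, 1885 (155 left).
Jun has 30 days: +30 → Jul 1, 1885 (125 left).
Jul has 31 days: +31 → Aug 1, 1885 (94 left).
Aug has 31 days: +31 → Sep 1, 1885 (63 left).
Sep has 30 days: +30 → Oct 1, 1885 (33 left).
Oct has 31 days: +31 → Nov 1, 1885 (2 left).
+2 → Nov 3, 1885.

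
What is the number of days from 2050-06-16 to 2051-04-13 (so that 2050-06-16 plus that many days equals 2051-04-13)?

301

Jun 16, 2050 → Jul 16, 2050: 30 days (June has 30).
Jul 16, 2050 → Aug 16, 2050: 31 days (July has 31).
Aug 16, 2050 → Sep 16, 2050: 31 days (August has 31).
Sep 16, 2050 → Oct 16, 2050: 30 days (September has 30).
Oct 16, 2050 → Nov 16, 2050: 31 days (October has 31).
Nov 16, 2050 → Dec 16, 2050: 30 days (November has 30).
Dec 16, 2050 → Jan 16, 2051: 31 days (December has 31).
Jan 16, 2051 → Feb 16, 2051: 31 days (January has 31).
Feb 16, 2051 → Mar 16, 2051: 28 days (February has 28).
Mar 16, 2051 → Apr 13, 2051: 28 days.
Total: 301 days.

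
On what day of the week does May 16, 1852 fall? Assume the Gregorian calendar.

Sunday

Doomsday rule: the anchor day for the 1800s is Friday. For year 52: 52÷12 = 4 r 4, and 4÷4 = 1, so 4+4+1 = 9.
Friday + 9 ≡ Sunday — that's 1852's doomsday.
In May the doomsday date is May 9.
May 16 is 7 days after May 9; 7 mod 7 = 0, so Sunday + 0 = Sunday.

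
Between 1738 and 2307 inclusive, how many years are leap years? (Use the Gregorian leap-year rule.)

137

Multiples of 4 in [1738,2307]: 142.
Of those, multiples of 100: 6 (not leap unless ÷400).
Multiples of 400: 1.
Leap years = 142 − 6 + 1 = 137.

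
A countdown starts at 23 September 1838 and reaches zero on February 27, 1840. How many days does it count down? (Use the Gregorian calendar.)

522

Sep 23, 1838 → Sep 23, 1839: 365 days.
Sep 23, 1839 → Oct 23, 1839: 30 days (September has 30).
Oct 23, 1839 → Nov 23, 1839: 31 days (October has 31).
Nov 23, 1839 → Dec 23, 1839: 30 days (November has 30).
Dec 23, 1839 → Jan 23, 1840: 31 days (December has 31).
Jan 23, 1840 → Feb 23, 1840: 31 days (January has 31).
Feb 23, 1840 → Feb 27, 1840: 4 days.
Total: 522 days.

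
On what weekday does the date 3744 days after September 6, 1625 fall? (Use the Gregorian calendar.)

Friday

Sep 6, 1625 is a Saturday.
3744 mod 7 = 6, so 3744 days after a Saturday is Saturday + 6 = Friday.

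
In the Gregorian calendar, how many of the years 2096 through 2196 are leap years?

25

Multiples of 4 in [2096,2196]: 26.
Of those, multiples of 100: 1 (not leap unless ÷400).
Multiples of 400: 0.
Leap years = 26 − 1 + 0 = 25.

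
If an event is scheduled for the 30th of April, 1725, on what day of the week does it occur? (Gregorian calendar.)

Monday

Doomsday rule: the anchor day for the 1700s is Sunday. For year 25: 25÷12 = 2 r 1, and 1÷4 = 0, so 2+1+0 = 3.
Sunday + 3 ≡ Wednesday — that's 1725's doomsday.
In April the doomsday date is Apr 4.
Apr 30 is 26 days after Apr 4; 26 mod 7 = 5, so Wednesday + 5 = Monday.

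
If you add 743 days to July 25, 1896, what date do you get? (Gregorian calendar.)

+365 (one year) → Jul 25, 1897 (378 left).
Jul has 31 days: +7 → Aug 1, 1897 (371 left).
Aug has 31 days: +31 → Sep 1, 1897 (340 left).
Sep has 30 days: +30 → Oct 1, 1897 (310 left).
Oct has 31 days: +31 → Nov 1, 1897 (279 left).
Nov has 30 days: +30 → Dec 1, 1897 (249 left).
Dec has 31 days: +31 → Jan 1, 1898 (218 left).
Jan has 31 days: +31 → Feb 1, 1898 (187 left).
Feb has 28 days: +28 → Mar 1, 1898 (159 left).
Mar has 31 days: +31 → Apr 1, 1898 (128 left).
Apr has 30 days: +30 → May 1, 1898 (98 left).
May has 31 days: +31 → Jun 1, 1898 (67 left).
Jun has 30 days: +30 → Jul 1, 1898 (37 left).
Jul has 31 days: +31 → Aug 1, 1898 (6 left).
+6 → Aug 7, 1898.

August 7, 1898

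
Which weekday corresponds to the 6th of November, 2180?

Monday

Doomsday rule: the anchor day for the 2100s is Sunday. For year 80: 80÷12 = 6 r 8, and 8÷4 = 2, so 6+8+2 = 16.
Sunday + 16 ≡ Tuesday — that's 2180's doomsday.
In November the doomsday date is Nov 7.
Nov 6 is 1 day before Nov 7; 1 mod 7 = 1, so Tuesday − 1 = Monday.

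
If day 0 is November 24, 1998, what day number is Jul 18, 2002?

1332

Nov 24, 1998 → Nov 24, 1999: 365 days.
Nov 24, 1999 → Nov 24, 2000: 366 days (Feb 29, 2000 is in that span).
Nov 24, 2000 → Nov 24, 2001: 365 days.
Nov 24, 2001 → Dec 24, 2001: 30 days (November has 30).
Dec 24, 2001 → Jan 24, 2002: 31 days (December has 31).
Jan 24, 2002 → Feb 24, 2002: 31 days (January has 31).
Feb 24, 2002 → Mar 24, 2002: 28 days (February has 28).
Mar 24, 2002 → Apr 24, 2002: 31 days (March has 31).
Apr 24, 2002 → May 24, 2002: 30 days (April has 30).
May 24, 2002 → Jun 24, 2002: 31 days (May has 31).
Jun 24, 2002 → Jul 18, 2002: 24 days.
Total: 1332 days.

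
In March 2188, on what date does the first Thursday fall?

March 1, 2188 is a Saturday.
The first Thursday is therefore March 6 (5 days later).

March 6, 2188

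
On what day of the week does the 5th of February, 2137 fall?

Tuesday

January 1, 2137 is a Tuesday.
Jan 1, 2137 → Feb 1, 2137: 31 days (January has 31).
Feb 1, 2137 → Feb 5, 2137: 4 days.
Total: 35 days.
35 mod 7 = 0, so Tuesday + 0 = Tuesday.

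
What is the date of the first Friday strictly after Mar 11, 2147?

Mar 11, 2147 is a Saturday.
From Saturday to the next Friday is 6 days.
Mar 11, 2147 + 6 = Mar 17, 2147.

March 17, 2147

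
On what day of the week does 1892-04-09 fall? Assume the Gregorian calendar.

Saturday

Doomsday rule: the anchor day for the 1800s is Friday. For year 92: 92÷12 = 7 r 8, and 8÷4 = 2, so 7+8+2 = 17.
Friday + 17 ≡ Monday — that's 1892's doomsday.
In April the doomsday date is Apr 4.
Apr 9 is 5 days after Apr 4; 5 mod 7 = 5, so Monday + 5 = Saturday.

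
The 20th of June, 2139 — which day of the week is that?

Doomsday rule: the anchor day for the 2100s is Sunday. For year 39: 39÷12 = 3 r 3, and 3÷4 = 0, so 3+3+0 = 6.
Sunday + 6 ≡ Saturday — that's 2139's doomsday.
In June the doomsday date is Jun 6.
Jun 20 is 14 days after Jun 6; 14 mod 7 = 0, so Saturday + 0 = Saturday.

Saturday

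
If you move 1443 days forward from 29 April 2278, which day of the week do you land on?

Tuesday

First find the weekday of Apr 29, 2278. Doomsday rule: the anchor day for the 2200s is Friday. For year 78: 78÷12 = 6 r 6, and 6÷4 = 1, so 6+6+1 = 13.
Friday + 13 ≡ Thursday — that's 2278's doomsday.
In April the doomsday date is Apr 4.
Apr 29 is 25 days after Apr 4; 25 mod 7 = 4, so Thursday + 4 = Monday.
1443 mod 7 = 1, so 1443 days after a Monday is Monday + 1 = Tuesday.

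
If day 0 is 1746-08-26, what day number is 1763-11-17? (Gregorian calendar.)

6292

Aug 26, 1746 → Aug 26, 1747: 365 days.
Aug 26, 1747 → Aug 26, 1748: 366 days (Feb 29, 1748 is in that span).
Aug 26, 1748 → Aug 26, 1749: 365 days.
Aug 26, 1749 → Aug 26, 1750: 365 days.
Aug 26, 1750 → Aug 26, 1751: 365 days.
Aug 26, 1751 → Aug 26, 1752: 366 days (Feb 29, 1752 is in that span).
Aug 26, 1752 → Aug 26, 1753: 365 days.
Aug 26, 1753 → Aug 26, 1754: 365 days.
Aug 26, 1754 → Aug 26, 1755: 365 days.
Aug 26, 1755 → Aug 26, 1756: 366 days (Feb 29, 1756 is in that span).
Aug 26, 1756 → Aug 26, 1757: 365 days.
Aug 26, 1757 → Aug 26, 1758: 365 days.
Aug 26, 1758 → Aug 26, 1759: 365 days.
Aug 26, 1759 → Aug 26, 1760: 366 days (Feb 29, 1760 is in that span).
Aug 26, 1760 → Aug 26, 1761: 365 days.
Aug 26, 1761 → Aug 26, 1762: 365 days.
Aug 26, 1762 → Aug 26, 1763: 365 days.
Aug 26, 1763 → Sep 26, 1763: 31 days (August has 31).
Sep 26, 1763 → Oct 26, 1763: 30 days (September has 30).
Oct 26, 1763 → Nov 17, 1763: 22 days.
Total: 6292 days.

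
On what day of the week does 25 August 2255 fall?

Saturday

Doomsday rule: the anchor day for the 2200s is Friday. For year 55: 55÷12 = 4 r 7, and 7÷4 = 1, so 4+7+1 = 12.
Friday + 12 ≡ Wednesday — that's 2255's doomsday.
In August the doomsday date is Aug 8.
Aug 25 is 17 days after Aug 8; 17 mod 7 = 3, so Wednesday + 3 = Saturday.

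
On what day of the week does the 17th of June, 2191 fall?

Doomsday rule: the anchor day for the 2100s is Sunday. For year 91: 91÷12 = 7 r 7, and 7÷4 = 1, so 7+7+1 = 15.
Sunday + 15 ≡ Monday — that's 2191's doomsday.
In June the doomsday date is Jun 6.
Jun 17 is 11 days after Jun 6; 11 mod 7 = 4, so Monday + 4 = Friday.

Friday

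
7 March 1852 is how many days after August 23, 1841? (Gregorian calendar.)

3849

Aug 23, 1841 → Aug 23, 1842: 365 days.
Aug 23, 1842 → Aug 23, 1843: 365 days.
Aug 23, 1843 → Aug 23, 1844: 366 days (Feb 29, 1844 is in that span).
Aug 23, 1844 → Aug 23, 1845: 365 days.
Aug 23, 1845 → Aug 23, 1846: 365 days.
Aug 23, 1846 → Aug 23, 1847: 365 days.
Aug 23, 1847 → Aug 23, 1848: 366 days (Feb 29, 1848 is in that span).
Aug 23, 1848 → Aug 23, 1849: 365 days.
Aug 23, 1849 → Aug 23, 1850: 365 days.
Aug 23, 1850 → Aug 23, 1851: 365 days.
Aug 23, 1851 → Sep 23, 1851: 31 days (August has 31).
Sep 23, 1851 → Oct 23, 1851: 30 days (September has 30).
Oct 23, 1851 → Nov 23, 1851: 31 days (October has 31).
Nov 23, 1851 → Dec 23, 1851: 30 days (November has 30).
Dec 23, 1851 → Jan 23, 1852: 31 days (December has 31).
Jan 23, 1852 → Feb 23, 1852: 31 days (January has 31).
Feb 23, 1852 → Mar 7, 1852: 13 days.
Total: 3849 days.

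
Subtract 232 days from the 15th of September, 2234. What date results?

−15 → Aug 31, 2234 (end of Aug, 31 days; 217 left).
−31 → Jul 31, 2234 (end of Jul, 31 days; 186 left).
−31 → Jun 30, 2234 (end of Jun, 30 days; 155 left).
−30 → May 31, 2234 (end of May, 31 days; 125 left).
−31 → Apr 30, 2234 (end of Apr, 30 days; 94 left).
−30 → Mar 31, 2234 (end of Mar, 31 days; 64 left).
−31 → Feb 28, 2234 (end of Feb, 28 days; 33 left).
−28 → Jan 31, 2234 (end of Jan, 31 days; 5 left).
−5 → Jan 26, 2234.

January 26, 2234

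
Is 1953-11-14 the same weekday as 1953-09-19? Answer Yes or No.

From Sep 19, 1953 to Nov 14, 1953 is 56 days.
56 mod 7 = 0, so they are the same weekday.
(Sep 19, 1953 is a Saturday; Nov 14, 1953 is a Saturday.)

Yes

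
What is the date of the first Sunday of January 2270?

January 2, 2270

January 1, 2270 is a Saturday.
The first Sunday is therefore January 2 (1 days later).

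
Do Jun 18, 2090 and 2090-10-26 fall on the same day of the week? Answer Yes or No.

No

From Jun 18, 2090 to Oct 26, 2090 is 130 days.
130 mod 7 = 4, so they are different weekdays.
(Jun 18, 2090 is a Sunday; Oct 26, 2090 is a Thursday.)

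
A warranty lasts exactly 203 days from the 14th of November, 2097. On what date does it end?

Nov has 30 days: +17 → Dec 1, 2097 (186 left).
Dec has 31 days: +31 → Jan 1, 2098 (155 left).
Jan has 31 days: +31 → Feb 1, 2098 (124 left).
Feb has 28 days: +28 → Mar 1, 2098 (96 left).
Mar has 31 days: +31 → Apr 1, 2098 (65 left).
Apr has 30 days: +30 → May 1, 2098 (35 left).
May has 31 days: +31 → Jun 1, 2098 (4 left).
+4 → Jun 5, 2098.

June 5, 2098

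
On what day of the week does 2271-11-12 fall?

Doomsday rule: the anchor day for the 2200s is Friday. For year 71: 71÷12 = 5 r 11, and 11÷4 = 2, so 5+11+2 = 18.
Friday + 18 ≡ Tuesday — that's 2271's doomsday.
In November the doomsday date is Nov 7.
Nov 12 is 5 days after Nov 7; 5 mod 7 = 5, so Tuesday + 5 = Sunday.

Sunday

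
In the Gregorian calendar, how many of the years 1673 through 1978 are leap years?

Multiples of 4 in [1673,1978]: 76.
Of those, multiples of 100: 3 (not leap unless ÷400).
Multiples of 400: 0.
Leap years = 76 − 3 + 0 = 73.

73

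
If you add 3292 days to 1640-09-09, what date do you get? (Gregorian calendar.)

+365 (one year) → Sep 9, 1641 (2927 left).
+365 (one year) → Sep 9, 1642 (2562 left).
+365 (one year) → Sep 9, 1643 (2197 left).
+366 (one year; includes Feb 29, 1644) → Sep 9, 1644 (1831 left).
+365 (one year) → Sep 9, 1645 (1466 left).
+365 (one year) → Sep 9, 1646 (1101 left).
+365 (one year) → Sep 9, 1647 (736 left).
+366 (one year; includes Feb 29, 1648) → Sep 9, 1648 (370 left).
Sep has 30 days: +22 → Oct 1, 1648 (348 left).
Oct has 31 days: +31 → Nov 1, 1648 (317 left).
Nov has 30 days: +30 → Dec 1, 1648 (287 left).
Dec has 31 days: +31 → Jan 1, 1649 (256 left).
Jan has 31 days: +31 → Feb 1, 1649 (225 left).
Feb has 28 days: +28 → Mar 1, 1649 (197 left).
Mar has 31 days: +31 → Apr 1, 1649 (166 left).
Apr has 30 days: +30 → May 1, 1649 (136 left).
May has 31 days: +31 → Jun 1, 1649 (105 left).
Jun has 30 days: +30 → Jul 1, 1649 (75 left).
Jul has 31 days: +31 → Aug 1, 1649 (44 left).
Aug has 31 days: +31 → Sep 1, 1649 (13 left).
+13 → Sep 14, 1649.

September 14, 1649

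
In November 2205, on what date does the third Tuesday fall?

November 1, 2205 is a Friday.
The first Tuesday is therefore November 5 (4 days later).
The third Tuesday is 5 + 2×7 = November 19.

November 19, 2205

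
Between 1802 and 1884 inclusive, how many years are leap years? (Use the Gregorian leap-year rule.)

Multiples of 4 in [1802,1884]: 21.
Of those, multiples of 100: 0 (not leap unless ÷400).
Multiples of 400: 0.
Leap years = 21 − 0 + 0 = 21.

21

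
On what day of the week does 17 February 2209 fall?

Friday

Doomsday rule: the anchor day for the 2200s is Friday. For year 09: 9÷12 = 0 r 9, and 9÷4 = 2, so 0+9+2 = 11.
Friday + 11 ≡ Tuesday — that's 2209's doomsday.
In February the doomsday date is Feb 28 (2209 is not a leap year).
Feb 17 is 11 days before Feb 28; 11 mod 7 = 4, so Tuesday − 4 = Friday.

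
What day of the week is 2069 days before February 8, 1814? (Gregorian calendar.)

Friday

First find the weekday of Feb 8, 1814. Doomsday rule: the anchor day for the 1800s is Friday. For year 14: 14÷12 = 1 r 2, and 2÷4 = 0, so 1+2+0 = 3.
Friday + 3 ≡ Monday — that's 1814's doomsday.
In February the doomsday date is Feb 28 (1814 is not a leap year).
Feb 8 is 20 days before Feb 28; 20 mod 7 = 6, so Monday − 6 = Tuesday.
2069 mod 7 = 4, so 2069 days before a Tuesday is Tuesday − 4 = Friday.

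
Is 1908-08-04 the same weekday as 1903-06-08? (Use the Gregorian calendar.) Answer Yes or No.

No

From Jun 8, 1903 to Aug 4, 1908 is 1884 days.
1884 mod 7 = 1, so they are different weekdays.
(Jun 8, 1903 is a Monday; Aug 4, 1908 is a Tuesday.)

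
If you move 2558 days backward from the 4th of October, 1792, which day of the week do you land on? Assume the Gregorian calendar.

First find the weekday of Oct 4, 1792. Doomsday rule: the anchor day for the 1700s is Sunday. For year 92: 92÷12 = 7 r 8, and 8÷4 = 2, so 7+8+2 = 17.
Sunday + 17 ≡ Wednesday — that's 1792's doomsday.
In October the doomsday date is Oct 10.
Oct 4 is 6 days before Oct 10; 6 mod 7 = 6, so Wednesday − 6 = Thursday.
2558 mod 7 = 3, so 2558 days before a Thursday is Thursday − 3 = Monday.

Monday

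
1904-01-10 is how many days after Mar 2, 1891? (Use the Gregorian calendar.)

4696

Mar 2, 1891 → Mar 2, 1892: 366 days (Feb 29, 1892 is in that span).
Mar 2, 1892 → Mar 2, 1893: 365 days.
Mar 2, 1893 → Mar 2, 1894: 365 days.
Mar 2, 1894 → Mar 2, 1895: 365 days.
Mar 2, 1895 → Mar 2, 1896: 366 days (Feb 29, 1896 is in that span).
Mar 2, 1896 → Mar 2, 1897: 365 days.
Mar 2, 1897 → Mar 2, 1898: 365 days.
Mar 2, 1898 → Mar 2, 1899: 365 days.
Mar 2, 1899 → Mar 2, 1900: 365 days.
Mar 2, 1900 → Mar 2, 1901: 365 days.
Mar 2, 1901 → Mar 2, 1902: 365 days.
Mar 2, 1902 → Mar 2, 1903: 365 days.
Mar 2, 1903 → Apr 2, 1903: 31 days (March has 31).
Apr 2, 1903 → May 2, 1903: 30 days (April has 30).
May 2, 1903 → Jun 2, 1903: 31 days (May has 31).
Jun 2, 1903 → Jul 2, 1903: 30 days (June has 30).
Jul 2, 1903 → Aug 2, 1903: 31 days (July has 31).
Aug 2, 1903 → Sep 2, 1903: 31 days (August has 31).
Sep 2, 1903 → Oct 2, 1903: 30 days (September has 30).
Oct 2, 1903 → Nov 2, 1903: 31 days (October has 31).
Nov 2, 1903 → Dec 2, 1903: 30 days (November has 30).
Dec 2, 1903 → Jan 2, 1904: 31 days (December has 31).
Jan 2, 1904 → Jan 10, 1904: 8 days.
Total: 4696 days.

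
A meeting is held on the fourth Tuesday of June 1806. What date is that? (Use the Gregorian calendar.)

June 1, 1806 is a Sunday.
The first Tuesday is therefore June 3 (2 days later).
The fourth Tuesday is 3 + 3×7 = June 24.

June 24, 1806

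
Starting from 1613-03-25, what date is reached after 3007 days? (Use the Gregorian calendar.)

+365 (one year) → Mar 25, 1614 (2642 left).
+365 (one year) → Mar 25, 1615 (2277 left).
+366 (one year; includes Feb 29, 1616) → Mar 25, 1616 (1911 left).
+365 (one year) → Mar 25, 1617 (1546 left).
+365 (one year) → Mar 25, 1618 (1181 left).
+365 (one year) → Mar 25, 1619 (816 left).
+366 (one year; includes Feb 29, 1620) → Mar 25, 1620 (450 left).
+365 (one year) → Mar 25, 1621 (85 left).
Mar has 31 days: +7 → Apr 1, 1621 (78 left).
Apr has 30 days: +30 → May 1, 1621 (48 left).
May has 31 days: +31 → Jun 1, 1621 (17 left).
+17 → Jun 18, 1621.

June 18, 1621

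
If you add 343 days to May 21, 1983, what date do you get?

May has 31 days: +11 → Jun 1, 1983 (332 left).
Jun has 30 days: +30 → Jul 1, 1983 (302 left).
Jul has 31 days: +31 → Aug 1, 1983 (271 left).
Aug has 31 days: +31 → Sep 1, 1983 (240 left).
Sep has 30 days: +30 → Oct 1, 1983 (210 left).
Oct has 31 days: +31 → Nov 1, 1983 (179 left).
Nov has 30 days: +30 → Dec 1, 1983 (149 left).
Dec has 31 days: +31 → Jan 1, 1984 (118 left).
Jan has 31 days: +31 → Feb 1, 1984 (87 left).
Feb has 29 days: +29 → Mar 1, 1984 (58 left).
Mar has 31 days: +31 → Apr 1, 1984 (27 left).
+27 → Apr 28, 1984.

April 28, 1984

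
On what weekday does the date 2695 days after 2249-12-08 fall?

First find the weekday of Dec 8, 2249. Doomsday rule: the anchor day for the 2200s is Friday. For year 49: 49÷12 = 4 r 1, and 1÷4 = 0, so 4+1+0 = 5.
Friday + 5 ≡ Wednesday — that's 2249's doomsday.
In December the doomsday date is Dec 12.
Dec 8 is 4 days before Dec 12; 4 mod 7 = 4, so Wednesday − 4 = Saturday.
2695 mod 7 = 0, so 2695 days after a Saturday is Saturday + 0 = Saturday.

Saturday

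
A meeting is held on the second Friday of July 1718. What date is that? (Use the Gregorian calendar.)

July 1, 1718 is a Friday.
The first Friday is therefore July 1 (same day).
The second Friday is 1 + 1×7 = July 8.

July 8, 1718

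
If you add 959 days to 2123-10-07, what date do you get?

May 23, 2126

+366 (one year; includes Feb 29, 2124) → Oct 7, 2124 (593 left).
+365 (one year) → Oct 7, 2125 (228 left).
Oct has 31 days: +25 → Nov 1, 2125 (203 left).
Nov has 30 days: +30 → Dec 1, 2125 (173 left).
Dec has 31 days: +31 → Jan 1, 2126 (142 left).
Jan has 31 days: +31 → Feb 1, 2126 (111 left).
Feb has 28 days: +28 → Mar 1, 2126 (83 left).
Mar has 31 days: +31 → Apr 1, 2126 (52 left).
Apr has 30 days: +30 → May 1, 2126 (22 left).
+22 → May 23, 2126.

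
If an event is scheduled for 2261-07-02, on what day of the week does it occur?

Tuesday

Doomsday rule: the anchor day for the 2200s is Friday. For year 61: 61÷12 = 5 r 1, and 1÷4 = 0, so 5+1+0 = 6.
Friday + 6 ≡ Thursday — that's 2261's doomsday.
In July the doomsday date is Jul 11.
Jul 2 is 9 days before Jul 11; 9 mod 7 = 2, so Thursday − 2 = Tuesday.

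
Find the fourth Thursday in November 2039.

November 24, 2039

November 1, 2039 is a Tuesday.
The first Thursday is therefore November 3 (2 days later).
The fourth Thursday is 3 + 3×7 = November 24.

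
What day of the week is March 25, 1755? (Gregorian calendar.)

Tuesday

Doomsday rule: the anchor day for the 1700s is Sunday. For year 55: 55÷12 = 4 r 7, and 7÷4 = 1, so 4+7+1 = 12.
Sunday + 12 ≡ Friday — that's 1755's doomsday.
In March the doomsday date is Mar 14.
Mar 25 is 11 days after Mar 14; 11 mod 7 = 4, so Friday + 4 = Tuesday.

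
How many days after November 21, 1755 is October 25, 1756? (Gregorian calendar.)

339

Nov 21, 1755 → Dec 21, 1755: 30 days (November has 30).
Dec 21, 1755 → Jan 21, 1756: 31 days (December has 31).
Jan 21, 1756 → Feb 21, 1756: 31 days (January has 31).
Feb 21, 1756 → Mar 21, 1756: 29 days (February has 29).
Mar 21, 1756 → Apr 21, 1756: 31 days (March has 31).
Apr 21, 1756 → May 21, 1756: 30 days (April has 30).
May 21, 1756 → Jun 21, 1756: 31 days (May has 31).
Jun 21, 1756 → Jul 21, 1756: 30 days (June has 30).
Jul 21, 1756 → Aug 21, 1756: 31 days (July has 31).
Aug 21, 1756 → Sep 21, 1756: 31 days (August has 31).
Sep 21, 1756 → Oct 21, 1756: 30 days (September has 30).
Oct 21, 1756 → Oct 25, 1756: 4 days.
Total: 339 days.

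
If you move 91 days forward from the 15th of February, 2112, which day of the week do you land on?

Monday

Feb 15, 2112 is a Monday.
91 mod 7 = 0, so 91 days after a Monday is Monday + 0 = Monday.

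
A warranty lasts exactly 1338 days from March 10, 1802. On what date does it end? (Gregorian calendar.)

+365 (one year) → Mar 10, 1803 (973 left).
+366 (one year; includes Feb 29, 1804) → Mar 10, 1804 (607 left).
+365 (one year) → Mar 10, 1805 (242 left).
Mar has 31 days: +22 → Apr 1, 1805 (220 left).
Apr has 30 days: +30 → May 1, 1805 (190 left).
May has 31 days: +31 → Jun 1, 1805 (159 left).
Jun has 30 days: +30 → Jul 1, 1805 (129 left).
Jul has 31 days: +31 → Aug 1, 1805 (98 left).
Aug has 31 days: +31 → Sep 1, 1805 (67 left).
Sep has 30 days: +30 → Oct 1, 1805 (37 left).
Oct has 31 days: +31 → Nov 1, 1805 (6 left).
+6 → Nov 7, 1805.

November 7, 1805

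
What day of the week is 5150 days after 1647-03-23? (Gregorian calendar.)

Thursday

Mar 23, 1647 is a Saturday.
5150 mod 7 = 5, so 5150 days after a Saturday is Saturday + 5 = Thursday.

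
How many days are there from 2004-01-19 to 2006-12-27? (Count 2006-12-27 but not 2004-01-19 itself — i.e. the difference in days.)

1073

Jan 19, 2004 → Jan 19, 2005: 366 days (Feb 29, 2004 is in that span).
Jan 19, 2005 → Jan 19, 2006: 365 days.
Jan 19, 2006 → Feb 19, 2006: 31 days (January has 31).
Feb 19, 2006 → Mar 19, 2006: 28 days (February has 28).
Mar 19, 2006 → Apr 19, 2006: 31 days (March has 31).
Apr 19, 2006 → May 19, 2006: 30 days (April has 30).
May 19, 2006 → Jun 19, 2006: 31 days (May has 31).
Jun 19, 2006 → Jul 19, 2006: 30 days (June has 30).
Jul 19, 2006 → Aug 19, 2006: 31 days (July has 31).
Aug 19, 2006 → Sep 19, 2006: 31 days (August has 31).
Sep 19, 2006 → Oct 19, 2006: 30 days (September has 30).
Oct 19, 2006 → Nov 19, 2006: 31 days (October has 31).
Nov 19, 2006 → Dec 19, 2006: 30 days (November has 30).
Dec 19, 2006 → Dec 27, 2006: 8 days.
Total: 1073 days.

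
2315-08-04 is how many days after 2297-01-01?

Jan 1, 2297 → Jan 1, 2298: 365 days.
Jan 1, 2298 → Jan 1, 2299: 365 days.
Jan 1, 2299 → Jan 1, 2300: 365 days.
Jan 1, 2300 → Jan 1, 2301: 365 days.
Jan 1, 2301 → Jan 1, 2302: 365 days.
Jan 1, 2302 → Jan 1, 2303: 365 days.
Jan 1, 2303 → Jan 1, 2304: 365 days.
Jan 1, 2304 → Jan 1, 2305: 366 days (Feb 29, 2304 is in that span).
Jan 1, 2305 → Jan 1, 2306: 365 days.
Jan 1, 2306 → Jan 1, 2307: 365 days.
Jan 1, 2307 → Jan 1, 2308: 365 days.
Jan 1, 2308 → Jan 1, 2309: 366 days (Feb 29, 2308 is in that span).
Jan 1, 2309 → Jan 1, 2310: 365 days.
Jan 1, 2310 → Jan 1, 2311: 365 days.
Jan 1, 2311 → Jan 1, 2312: 365 days.
Jan 1, 2312 → Jan 1, 2313: 366 days (Feb 29, 2312 is in that span).
Jan 1, 2313 → Jan 1, 2314: 365 days.
Jan 1, 2314 → Jan 1, 2315: 365 days.
Jan 1, 2315 → Feb 1, 2315: 31 days (January has 31).
Feb 1, 2315 → Mar 1, 2315: 28 days (February has 28).
Mar 1, 2315 → Apr 1, 2315: 31 days (March has 31).
Apr 1, 2315 → May 1, 2315: 30 days (April has 30).
May 1, 2315 → Jun 1, 2315: 31 days (May has 31).
Jun 1, 2315 → Jul 1, 2315: 30 days (June has 30).
Jul 1, 2315 → Aug 1, 2315: 31 days (July has 31).
Aug 1, 2315 → Aug 4, 2315: 3 days.
Total: 6788 days.

6788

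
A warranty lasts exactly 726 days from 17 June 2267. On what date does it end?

June 12, 2269

+366 (one year; includes Feb 29, 2268) → Jun 17, 2268 (360 left).
Jun has 30 days: +14 → Jul 1, 2268 (346 left).
Jul has 31 days: +31 → Aug 1, 2268 (315 left).
Aug has 31 days: +31 → Sep 1, 2268 (284 left).
Sep has 30 days: +30 → Oct 1, 2268 (254 left).
Oct has 31 days: +31 → Nov 1, 2268 (223 left).
Nov has 30 days: +30 → Dec 1, 2268 (193 left).
Dec has 31 days: +31 → Jan 1, 2269 (162 left).
Jan has 31 days: +31 → Feb 1, 2269 (131 left).
Feb has 28 days: +28 → Mar 1, 2269 (103 left).
Mar has 31 days: +31 → Apr 1, 2269 (72 left).
Apr has 30 days: +30 → May 1, 2269 (42 left).
May has 31 days: +31 → Jun 1, 2269 (11 left).
+11 → Jun 12, 2269.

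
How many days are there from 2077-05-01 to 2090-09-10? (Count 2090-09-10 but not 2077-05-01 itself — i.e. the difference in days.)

4880

May 1, 2077 → May 1, 2078: 365 days.
May 1, 2078 → May 1, 2079: 365 days.
May 1, 2079 → May 1, 2080: 366 days (Feb 29, 2080 is in that span).
May 1, 2080 → May 1, 2081: 365 days.
May 1, 2081 → May 1, 2082: 365 days.
May 1, 2082 → May 1, 2083: 365 days.
May 1, 2083 → May 1, 2084: 366 days (Feb 29, 2084 is in that span).
May 1, 2084 → May 1, 2085: 365 days.
May 1, 2085 → May 1, 2086: 365 days.
May 1, 2086 → May 1, 2087: 365 days.
May 1, 2087 → May 1, 2088: 366 days (Feb 29, 2088 is in that span).
May 1, 2088 → May 1, 2089: 365 days.
May 1, 2089 → May 1, 2090: 365 days.
May 1, 2090 → Jun 1, 2090: 31 days (May has 31).
Jun 1, 2090 → Jul 1, 2090: 30 days (June has 30).
Jul 1, 2090 → Aug 1, 2090: 31 days (July has 31).
Aug 1, 2090 → Sep 1, 2090: 31 days (August has 31).
Sep 1, 2090 → Sep 10, 2090: 9 days.
Total: 4880 days.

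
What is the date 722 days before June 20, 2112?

June 29, 2110

−366 (one year; includes Feb 29, 2112) → Jun 20, 2111 (356 left).
−20 → May 31, 2111 (end of May, 31 days; 336 left).
−31 → Apr 30, 2111 (end of Apr, 30 days; 305 left).
−30 → Mar 31, 2111 (end of Mar, 31 days; 275 left).
−31 → Feb 28, 2111 (end of Feb, 28 days; 244 left).
−28 → Jan 31, 2111 (end of Jan, 31 days; 216 left).
−31 → Dec 31, 2110 (end of Dec, 31 days; 185 left).
−31 → Nov 30, 2110 (end of Nov, 30 days; 154 left).
−30 → Oct 31, 2110 (end of Oct, 31 days; 124 left).
−31 → Sep 30, 2110 (end of Sep, 30 days; 93 left).
−30 → Aug 31, 2110 (end of Aug, 31 days; 63 left).
−31 → Jul 31, 2110 (end of Jul, 31 days; 32 left).
−31 → Jun 30, 2110 (end of Jun, 30 days; 1 left).
−1 → Jun 29, 2110.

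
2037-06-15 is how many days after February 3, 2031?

Feb 3, 2031 → Feb 3, 2032: 365 days.
Feb 3, 2032 → Feb 3, 2033: 366 days (Feb 29, 2032 is in that span).
Feb 3, 2033 → Feb 3, 2034: 365 days.
Feb 3, 2034 → Feb 3, 2035: 365 days.
Feb 3, 2035 → Feb 3, 2036: 365 days.
Feb 3, 2036 → Feb 3, 2037: 366 days (Feb 29, 2036 is in that span).
Feb 3, 2037 → Mar 3, 2037: 28 days (February has 28).
Mar 3, 2037 → Apr 3, 2037: 31 days (March has 31).
Apr 3, 2037 → May 3, 2037: 30 days (April has 30).
May 3, 2037 → Jun 3, 2037: 31 days (May has 31).
Jun 3, 2037 → Jun 15, 2037: 12 days.
Total: 2324 days.

2324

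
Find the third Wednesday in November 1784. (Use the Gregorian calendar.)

November 17, 1784

November 1, 1784 is a Monday.
The first Wednesday is therefore November 3 (2 days later).
The third Wednesday is 3 + 2×7 = November 17.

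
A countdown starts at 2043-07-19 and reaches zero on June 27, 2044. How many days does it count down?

Jul 19, 2043 → Aug 19, 2043: 31 days (July has 31).
Aug 19, 2043 → Sep 19, 2043: 31 days (August has 31).
Sep 19, 2043 → Oct 19, 2043: 30 days (September has 30).
Oct 19, 2043 → Nov 19, 2043: 31 days (October has 31).
Nov 19, 2043 → Dec 19, 2043: 30 days (November has 30).
Dec 19, 2043 → Jan 19, 2044: 31 days (December has 31).
Jan 19, 2044 → Feb 19, 2044: 31 days (January has 31).
Feb 19, 2044 → Mar 19, 2044: 29 days (February has 29).
Mar 19, 2044 → Apr 19, 2044: 31 days (March has 31).
Apr 19, 2044 → May 19, 2044: 30 days (April has 30).
May 19, 2044 → Jun 19, 2044: 31 days (May has 31).
Jun 19, 2044 → Jun 27, 2044: 8 days.
Total: 344 days.

344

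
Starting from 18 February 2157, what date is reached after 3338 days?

April 10, 2166

+365 (one year) → Feb 18, 2158 (2973 left).
+365 (one year) → Feb 18, 2159 (2608 left).
+365 (one year) → Feb 18, 2160 (2243 left).
+366 (one year; includes Feb 29, 2160) → Feb 18, 2161 (1877 left).
+365 (one year) → Feb 18, 2162 (1512 left).
+365 (one year) → Feb 18, 2163 (1147 left).
+365 (one year) → Feb 18, 2164 (782 left).
+366 (one year; includes Feb 29, 2164) → Feb 18, 2165 (416 left).
+365 (one year) → Feb 18, 2166 (51 left).
Feb has 28 days: +11 → Mar 1, 2166 (40 left).
Mar has 31 days: +31 → Apr 1, 2166 (9 left).
+9 → Apr 10, 2166.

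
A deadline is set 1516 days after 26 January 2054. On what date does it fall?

March 22, 2058

+365 (one year) → Jan 26, 2055 (1151 left).
+365 (one year) → Jan 26, 2056 (786 left).
+366 (one year; includes Feb 29, 2056) → Jan 26, 2057 (420 left).
+365 (one year) → Jan 26, 2058 (55 left).
Jan has 31 days: +6 → Feb 1, 2058 (49 left).
Feb has 28 days: +28 → Mar 1, 2058 (21 left).
+21 → Mar 22, 2058.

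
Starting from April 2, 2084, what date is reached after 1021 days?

+365 (one year) → Apr 2, 2085 (656 left).
+365 (one year) → Apr 2, 2086 (291 left).
Apr has 30 days: +29 → May 1, 2086 (262 left).
May has 31 days: +31 → Jun 1, 2086 (231 left).
Jun has 30 days: +30 → Jul 1, 2086 (201 left).
Jul has 31 days: +31 → Aug 1, 2086 (170 left).
Aug has 31 days: +31 → Sep 1, 2086 (139 left).
Sep has 30 days: +30 → Oct 1, 2086 (109 left).
Oct has 31 days: +31 → Nov 1, 2086 (78 left).
Nov has 30 days: +30 → Dec 1, 2086 (48 left).
Dec has 31 days: +31 → Jan 1, 2087 (17 left).
+17 → Jan 18, 2087.

January 18, 2087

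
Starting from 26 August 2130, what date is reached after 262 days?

May 15, 2131

Aug has 31 days: +6 → Sep 1, 2130 (256 left).
Sep has 30 days: +30 → Oct 1, 2130 (226 left).
Oct has 31 days: +31 → Nov 1, 2130 (195 left).
Nov has 30 days: +30 → Dec 1, 2130 (165 left).
Dec has 31 days: +31 → Jan 1, 2131 (134 left).
Jan has 31 days: +31 → Feb 1, 2131 (103 left).
Feb has 28 days: +28 → Mar 1, 2131 (75 left).
Mar has 31 days: +31 → Apr 1, 2131 (44 left).
Apr has 30 days: +30 → May 1, 2131 (14 left).
+14 → May 15, 2131.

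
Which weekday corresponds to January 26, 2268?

Doomsday rule: the anchor day for the 2200s is Friday. For year 68: 68÷12 = 5 r 8, and 8÷4 = 2, so 5+8+2 = 15.
Friday + 15 ≡ Saturday — that's 2268's doomsday.
In January the doomsday date is Jan 4 (2268 is a leap year (divisible by 4)).
Jan 26 is 22 days after Jan 4; 22 mod 7 = 1, so Saturday + 1 = Sunday.

Sunday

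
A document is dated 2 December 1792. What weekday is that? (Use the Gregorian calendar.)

Sunday

Doomsday rule: the anchor day for the 1700s is Sunday. For year 92: 92÷12 = 7 r 8, and 8÷4 = 2, so 7+8+2 = 17.
Sunday + 17 ≡ Wednesday — that's 1792's doomsday.
In December the doomsday date is Dec 12.
Dec 2 is 10 days before Dec 12; 10 mod 7 = 3, so Wednesday − 3 = Sunday.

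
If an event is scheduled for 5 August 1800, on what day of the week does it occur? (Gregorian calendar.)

Tuesday

Doomsday rule: the anchor day for the 1800s is Friday. For year 00: 0÷12 = 0 r 0, and 0÷4 = 0, so 0+0+0 = 0.
Friday + 0 ≡ Friday — that's 1800's doomsday.
In August the doomsday date is Aug 8.
Aug 5 is 3 days before Aug 8; 3 mod 7 = 3, so Friday − 3 = Tuesday.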